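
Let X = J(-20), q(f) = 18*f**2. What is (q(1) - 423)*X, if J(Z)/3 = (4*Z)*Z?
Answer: -1944000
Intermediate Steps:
J(Z) = 12*Z**2 (J(Z) = 3*((4*Z)*Z) = 3*(4*Z**2) = 12*Z**2)
X = 4800 (X = 12*(-20)**2 = 12*400 = 4800)
(q(1) - 423)*X = (18*1**2 - 423)*4800 = (18*1 - 423)*4800 = (18 - 423)*4800 = -405*4800 = -1944000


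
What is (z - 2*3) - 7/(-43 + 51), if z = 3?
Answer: -31/8 ≈ -3.8750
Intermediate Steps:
(z - 2*3) - 7/(-43 + 51) = (3 - 2*3) - 7/(-43 + 51) = (3 - 6) - 7/8 = -3 + (⅛)*(-7) = -3 - 7/8 = -31/8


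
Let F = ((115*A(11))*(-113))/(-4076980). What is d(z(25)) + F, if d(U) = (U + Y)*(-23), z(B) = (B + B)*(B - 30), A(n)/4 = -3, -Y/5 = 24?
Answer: 75423791/8863 ≈ 8510.0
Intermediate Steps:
Y = -120 (Y = -5*24 = -120)
A(n) = -12 (A(n) = 4*(-3) = -12)
z(B) = 2*B*(-30 + B) (z(B) = (2*B)*(-30 + B) = 2*B*(-30 + B))
F = -339/8863 (F = ((115*(-12))*(-113))/(-4076980) = -1380*(-113)*(-1/4076980) = 155940*(-1/4076980) = -339/8863 ≈ -0.038249)
d(U) = 2760 - 23*U (d(U) = (U - 120)*(-23) = (-120 + U)*(-23) = 2760 - 23*U)
d(z(25)) + F = (2760 - 46*25*(-30 + 25)) - 339/8863 = (2760 - 46*25*(-5)) - 339/8863 = (2760 - 23*(-250)) - 339/8863 = (2760 + 5750) - 339/8863 = 8510 - 339/8863 = 75423791/8863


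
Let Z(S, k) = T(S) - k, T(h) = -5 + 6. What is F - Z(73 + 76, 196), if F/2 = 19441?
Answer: 39077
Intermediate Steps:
F = 38882 (F = 2*19441 = 38882)
T(h) = 1
Z(S, k) = 1 - k
F - Z(73 + 76, 196) = 38882 - (1 - 1*196) = 38882 - (1 - 196) = 38882 - 1*(-195) = 38882 + 195 = 39077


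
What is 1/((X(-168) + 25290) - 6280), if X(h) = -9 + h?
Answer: 1/18833 ≈ 5.3098e-5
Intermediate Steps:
1/((X(-168) + 25290) - 6280) = 1/(((-9 - 168) + 25290) - 6280) = 1/((-177 + 25290) - 6280) = 1/(25113 - 6280) = 1/18833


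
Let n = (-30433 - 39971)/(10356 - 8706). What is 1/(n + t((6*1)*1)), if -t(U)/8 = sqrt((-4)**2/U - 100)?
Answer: -4840275/913170134 + 302500*I*sqrt(219)/456585067 ≈ -0.0053005 + 0.0098045*I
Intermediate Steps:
t(U) = -8*sqrt(-100 + 16/U) (t(U) = -8*sqrt((-4)**2/U - 100) = -8*sqrt(16/U - 100) = -8*sqrt(-100 + 16/U))
n = -11734/275 (n = -70404/1650 = -70404*1/1650 = -11734/275 ≈ -42.669)
1/(n + t((6*1)*1)) = 1/(-11734/275 - 16*sqrt(-25 + 4/(((6*1)*1)))) = 1/(-11734/275 - 16*sqrt(-25 + 4/((6*1)))) = 1/(-11734/275 - 16*sqrt(-25 + 4/6)) = 1/(-11734/275 - 16*sqrt(-25 + 4*(1/6))) = 1/(-11734/275 - 16*sqrt(-25 + 2/3)) = 1/(-11734/275 - 16*I*sqrt(219)/3)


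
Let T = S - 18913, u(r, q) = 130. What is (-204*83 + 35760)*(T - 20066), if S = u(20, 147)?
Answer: -731448972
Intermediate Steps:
S = 130
T = -18783 (T = 130 - 18913 = -18783)
(-204*83 + 35760)*(T - 20066) = (-204*83 + 35760)*(-18783 - 20066) = (-16932 + 35760)*(-38849) = 18828*(-38849) = -731448972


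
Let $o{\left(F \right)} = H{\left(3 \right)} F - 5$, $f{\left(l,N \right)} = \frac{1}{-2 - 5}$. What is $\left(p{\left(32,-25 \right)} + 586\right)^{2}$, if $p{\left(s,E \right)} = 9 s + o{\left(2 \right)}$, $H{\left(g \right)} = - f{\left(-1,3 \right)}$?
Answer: $\frac{37027225}{49} \approx 7.5566 \cdot 10^{5}$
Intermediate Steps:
$f{\left(l,N \right)} = - \frac{1}{7}$ ($f{\left(l,N \right)} = \frac{1}{-7} = - \frac{1}{7}$)
$H{\left(g \right)} = \frac{1}{7}$ ($H{\left(g \right)} = \left(-1\right) \left(- \frac{1}{7}\right) = \frac{1}{7}$)
$o{\left(F \right)} = -5 + \frac{F}{7}$ ($o{\left(F \right)} = \frac{F}{7} - 5 = -5 + \frac{F}{7}$)
$p{\left(s,E \right)} = - \frac{33}{7} + 9 s$ ($p{\left(s,E \right)} = 9 s + \left(-5 + \frac{1}{7} \cdot 2\right) = 9 s + \left(-5 + \frac{2}{7}\right) = 9 s - \frac{33}{7} = - \frac{33}{7} + 9 s$)
$\left(p{\left(32,-25 \right)} + 586\right)^{2} = \left(\left(- \frac{33}{7} + 9 \cdot 32\right) + 586\right)^{2} = \left(\left(- \frac{33}{7} + 288\right) + 586\right)^{2} = \left(\frac{1983}{7} + 586\right)^{2} = \left(\frac{6085}{7}\right)^{2} = \frac{37027225}{49}$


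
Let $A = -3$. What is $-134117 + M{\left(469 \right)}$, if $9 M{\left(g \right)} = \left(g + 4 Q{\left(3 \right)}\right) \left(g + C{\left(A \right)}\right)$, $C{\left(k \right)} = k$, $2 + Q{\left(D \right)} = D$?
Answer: $- \frac{986635}{9} \approx -1.0963 \cdot 10^{5}$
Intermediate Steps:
$Q{\left(D \right)} = -2 + D$
$M{\left(g \right)} = \frac{\left(-3 + g\right) \left(4 + g\right)}{9}$ ($M{\left(g \right)} = \frac{\left(g + 4 \left(-2 + 3\right)\right) \left(g - 3\right)}{9} = \frac{\left(g + 4 \cdot 1\right) \left(-3 + g\right)}{9} = \frac{\left(g + 4\right) \left(-3 + g\right)}{9} = \frac{\left(4 + g\right) \left(-3 + g\right)}{9} = \frac{\left(-3 + g\right) \left(4 + g\right)}{9}$)
$-134117 + M{\left(469 \right)} = -134117 + \left(- \frac{4}{3} + \frac{1}{9} \cdot 469 + \frac{469^{2}}{9}\right) = -134117 + \left(- \frac{4}{3} + \frac{469}{9} + \frac{1}{9} \cdot 219961\right) = -134117 + \left(- \frac{4}{3} + \frac{469}{9} + \frac{219961}{9}\right) = -134117 + \frac{220418}{9} = - \frac{986635}{9}$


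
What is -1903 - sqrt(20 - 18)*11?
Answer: -1903 - 11*sqrt(2) ≈ -1918.6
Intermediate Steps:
-1903 - sqrt(20 - 18)*11 = -1903 - sqrt(2)*11 = -1903 - 11*sqrt(2)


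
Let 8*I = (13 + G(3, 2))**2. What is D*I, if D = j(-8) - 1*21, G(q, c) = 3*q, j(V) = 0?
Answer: -2541/2 ≈ -1270.5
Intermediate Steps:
D = -21 (D = 0 - 1*21 = 0 - 21 = -21)
I = 121/2 (I = (13 + 3*3)**2/8 = (13 + 9)**2/8 = (1/8)*22**2 = (1/8)*484 = 121/2 ≈ 60.500)
D*I = -21*121/2 = -2541/2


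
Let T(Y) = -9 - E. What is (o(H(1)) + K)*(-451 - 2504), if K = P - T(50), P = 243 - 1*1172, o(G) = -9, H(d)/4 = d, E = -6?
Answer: 2762925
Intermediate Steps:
H(d) = 4*d
T(Y) = -3 (T(Y) = -9 - 1*(-6) = -9 + 6 = -3)
P = -929 (P = 243 - 1172 = -929)
K = -926 (K = -929 - 1*(-3) = -929 + 3 = -926)
(o(H(1)) + K)*(-451 - 2504) = (-9 - 926)*(-451 - 2504) = -935*(-2955) = 2762925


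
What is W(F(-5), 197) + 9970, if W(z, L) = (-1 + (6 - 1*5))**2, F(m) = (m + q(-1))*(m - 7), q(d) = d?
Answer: 9970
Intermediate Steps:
F(m) = (-1 + m)*(-7 + m) (F(m) = (m - 1)*(m - 7) = (-1 + m)*(-7 + m))
W(z, L) = 0 (W(z, L) = (-1 + (6 - 5))**2 = (-1 + 1)**2 = 0**2 = 0)
W(F(-5), 197) + 9970 = 0 + 9970 = 9970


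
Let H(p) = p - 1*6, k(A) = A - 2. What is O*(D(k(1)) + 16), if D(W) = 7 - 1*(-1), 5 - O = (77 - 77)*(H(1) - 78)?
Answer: 120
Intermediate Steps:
k(A) = -2 + A
H(p) = -6 + p (H(p) = p - 6 = -6 + p)
O = 5 (O = 5 - (77 - 77)*((-6 + 1) - 78) = 5 - 0*(-5 - 78) = 5 - 0*(-83) = 5 - 1*0 = 5 + 0 = 5)
D(W) = 8 (D(W) = 7 + 1 = 8)
O*(D(k(1)) + 16) = 5*(8 + 16) = 5*24 = 120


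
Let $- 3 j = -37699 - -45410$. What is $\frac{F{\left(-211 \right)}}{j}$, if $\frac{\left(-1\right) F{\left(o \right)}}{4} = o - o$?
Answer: $0$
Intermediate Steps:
$j = - \frac{7711}{3}$ ($j = - \frac{-37699 - -45410}{3} = - \frac{-37699 + 45410}{3} = \left(- \frac{1}{3}\right) 7711 = - \frac{7711}{3} \approx -2570.3$)
$F{\left(o \right)} = 0$ ($F{\left(o \right)} = - 4 \left(o - o\right) = \left(-4\right) 0 = 0$)
$\frac{F{\left(-211 \right)}}{j} = \frac{0}{- \frac{7711}{3}} = 0 \left(- \frac{3}{7711}\right) = 0$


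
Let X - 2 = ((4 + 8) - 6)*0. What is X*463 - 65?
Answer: 861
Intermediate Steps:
X = 2 (X = 2 + ((4 + 8) - 6)*0 = 2 + (12 - 6)*0 = 2 + 6*0 = 2 + 0 = 2)
X*463 - 65 = 2*463 - 65 = 926 - 65 = 861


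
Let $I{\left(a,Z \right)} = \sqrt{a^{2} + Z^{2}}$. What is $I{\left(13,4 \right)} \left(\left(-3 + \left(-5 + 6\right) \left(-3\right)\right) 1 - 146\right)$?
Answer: $- 152 \sqrt{185} \approx -2067.4$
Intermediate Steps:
$I{\left(a,Z \right)} = \sqrt{Z^{2} + a^{2}}$
$I{\left(13,4 \right)} \left(\left(-3 + \left(-5 + 6\right) \left(-3\right)\right) 1 - 146\right) = \sqrt{4^{2} + 13^{2}} \left(\left(-3 + \left(-5 + 6\right) \left(-3\right)\right) 1 - 146\right) = \sqrt{16 + 169} \left(\left(-3 + 1 \left(-3\right)\right) 1 - 146\right) = \sqrt{185} \left(\left(-3 - 3\right) 1 - 146\right) = \sqrt{185} \left(\left(-6\right) 1 - 146\right) = \sqrt{185} \left(-6 - 146\right) = \sqrt{185} \left(-152\right) = - 152 \sqrt{185}$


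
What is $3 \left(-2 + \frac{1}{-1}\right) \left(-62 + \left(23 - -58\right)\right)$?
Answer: $-171$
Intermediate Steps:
$3 \left(-2 + \frac{1}{-1}\right) \left(-62 + \left(23 - -58\right)\right) = 3 \left(-2 - 1\right) \left(-62 + \left(23 + 58\right)\right) = 3 \left(-3\right) \left(-62 + 81\right) = \left(-9\right) 19 = -171$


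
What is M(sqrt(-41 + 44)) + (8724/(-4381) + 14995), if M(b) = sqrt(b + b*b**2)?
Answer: 65684371/4381 + 2*3**(1/4) ≈ 14996.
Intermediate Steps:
M(b) = sqrt(b + b**3)
M(sqrt(-41 + 44)) + (8724/(-4381) + 14995) = sqrt(sqrt(-41 + 44) + (sqrt(-41 + 44))**3) + (8724/(-4381) + 14995) = sqrt(sqrt(3) + (sqrt(3))**3) + (8724*(-1/4381) + 14995) = sqrt(sqrt(3) + 3*sqrt(3)) + (-8724/4381 + 14995) = sqrt(4*sqrt(3)) + 65684371/4381 = 2*3**(1/4) + 65684371/4381 = 65684371/4381 + 2*3**(1/4)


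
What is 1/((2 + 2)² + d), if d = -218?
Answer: -1/202 ≈ -0.0049505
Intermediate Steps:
1/((2 + 2)² + d) = 1/((2 + 2)² - 218) = 1/(4² - 218) = 1/(16 - 218) = 1/(-202) = -1/202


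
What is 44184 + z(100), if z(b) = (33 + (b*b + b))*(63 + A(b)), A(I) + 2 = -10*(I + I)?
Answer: -19603703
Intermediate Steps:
A(I) = -2 - 20*I (A(I) = -2 - 10*(I + I) = -2 - 20*I)
z(b) = (61 - 20*b)*(33 + b + b²) (z(b) = (33 + (b*b + b))*(63 + (-2 - 20*b)) = (33 + (b² + b))*(61 - 20*b) = (33 + (b + b²))*(61 - 20*b) = (33 + b + b²)*(61 - 20*b) = (61 - 20*b)*(33 + b + b²))
44184 + z(100) = 44184 + (2013 - 599*100 - 20*100³ + 41*100²) = 44184 + (2013 - 59900 - 20*1000000 + 41*10000) = 44184 + (2013 - 59900 - 20000000 + 410000) = 44184 - 19647887 = -19603703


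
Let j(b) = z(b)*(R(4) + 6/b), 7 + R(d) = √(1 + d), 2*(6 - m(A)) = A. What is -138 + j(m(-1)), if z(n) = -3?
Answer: -1557/13 - 3*√5 ≈ -126.48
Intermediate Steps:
m(A) = 6 - A/2
R(d) = -7 + √(1 + d)
j(b) = 21 - 18/b - 3*√5 (j(b) = -3*((-7 + √(1 + 4)) + 6/b) = -3*((-7 + √5) + 6/b) = -3*(-7 + √5 + 6/b) = 21 - 18/b - 3*√5)
-138 + j(m(-1)) = -138 + (21 - 18/(6 - ½*(-1)) - 3*√5) = -138 + (21 - 18/(6 + ½) - 3*√5) = -138 + (21 - 18/13/2 - 3*√5) = -138 + (21 - 18*2/13 - 3*√5) = -138 + (21 - 36/13 - 3*√5) = -138 + (237/13 - 3*√5) = -1557/13 - 3*√5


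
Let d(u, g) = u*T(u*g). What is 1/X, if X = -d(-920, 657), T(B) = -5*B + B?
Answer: 1/2224339200 ≈ 4.4957e-10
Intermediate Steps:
T(B) = -4*B
d(u, g) = -4*g*u**2 (d(u, g) = u*(-4*u*g) = u*(-4*g*u) = -4*g*u**2)
X = 2224339200 (X = -(-4)*657*(-920)**2 = -(-4)*657*846400 = -1*(-2224339200) = 2224339200)
1/X = 1/2224339200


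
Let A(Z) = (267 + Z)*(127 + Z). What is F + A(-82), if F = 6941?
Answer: 15266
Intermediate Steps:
A(Z) = (127 + Z)*(267 + Z)
F + A(-82) = 6941 + (33909 + (-82)**2 + 394*(-82)) = 6941 + (33909 + 6724 - 32308) = 6941 + 8325 = 15266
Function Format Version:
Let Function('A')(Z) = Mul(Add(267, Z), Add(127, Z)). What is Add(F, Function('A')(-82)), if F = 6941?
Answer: 15266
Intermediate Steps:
Function('A')(Z) = Mul(Add(127, Z), Add(267, Z))
Add(F, Function('A')(-82)) = Add(6941, Add(33909, Pow(-82, 2), Mul(394, -82))) = Add(6941, Add(33909, 6724, -32308)) = Add(6941, 8325) = 15266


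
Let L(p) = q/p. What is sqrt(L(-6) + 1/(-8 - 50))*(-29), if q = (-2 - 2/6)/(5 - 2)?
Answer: -2*sqrt(1914)/9 ≈ -9.7221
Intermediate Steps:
q = -7/9 (q = (-2 - 2*1/6)/3 = (-2 - 1/3)*(1/3) = -7/3*1/3 = -7/9 ≈ -0.77778)
L(p) = -7/(9*p)
sqrt(L(-6) + 1/(-8 - 50))*(-29) = sqrt(-7/9/(-6) + 1/(-8 - 50))*(-29) = sqrt(-7/9*(-1/6) + 1/(-58))*(-29) = sqrt(7/54 - 1/58)*(-29) = sqrt(88/783)*(-29) = (2*sqrt(1914)/261)*(-29) = -2*sqrt(1914)/9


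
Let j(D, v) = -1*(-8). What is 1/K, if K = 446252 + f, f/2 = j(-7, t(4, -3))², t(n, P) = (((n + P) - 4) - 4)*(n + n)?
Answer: 1/446380 ≈ 2.2402e-6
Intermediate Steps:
t(n, P) = 2*n*(-8 + P + n) (t(n, P) = (((P + n) - 4) - 4)*(2*n) = ((-4 + P + n) - 4)*(2*n) = (-8 + P + n)*(2*n) = 2*n*(-8 + P + n))
j(D, v) = 8
f = 128 (f = 2*8² = 2*64 = 128)
K = 446380 (K = 446252 + 128 = 446380)
1/K = 1/446380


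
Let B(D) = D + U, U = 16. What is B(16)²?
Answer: 1024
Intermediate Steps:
B(D) = 16 + D (B(D) = D + 16 = 16 + D)
B(16)² = (16 + 16)² = 32² = 1024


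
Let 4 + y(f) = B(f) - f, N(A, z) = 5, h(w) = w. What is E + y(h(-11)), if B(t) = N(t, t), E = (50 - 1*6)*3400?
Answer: 149612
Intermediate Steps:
E = 149600 (E = (50 - 6)*3400 = 44*3400 = 149600)
B(t) = 5
y(f) = 1 - f (y(f) = -4 + (5 - f) = 1 - f)
E + y(h(-11)) = 149600 + (1 - 1*(-11)) = 149600 + (1 + 11) = 149600 + 12 = 149612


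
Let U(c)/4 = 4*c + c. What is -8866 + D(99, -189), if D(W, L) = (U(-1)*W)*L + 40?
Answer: 365394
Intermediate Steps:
U(c) = 20*c (U(c) = 4*(4*c + c) = 4*(5*c) = 20*c)
D(W, L) = 40 - 20*L*W (D(W, L) = ((20*(-1))*W)*L + 40 = (-20*W)*L + 40 = -20*L*W + 40 = 40 - 20*L*W)
-8866 + D(99, -189) = -8866 + (40 - 20*(-189)*99) = -8866 + (40 + 374220) = -8866 + 374260 = 365394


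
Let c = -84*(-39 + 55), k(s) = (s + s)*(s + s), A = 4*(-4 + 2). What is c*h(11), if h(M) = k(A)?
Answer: -344064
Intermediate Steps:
A = -8 (A = 4*(-2) = -8)
k(s) = 4*s² (k(s) = (2*s)*(2*s) = 4*s²)
c = -1344 (c = -84*16 = -1344)
h(M) = 256 (h(M) = 4*(-8)² = 4*64 = 256)
c*h(11) = -1344*256 = -344064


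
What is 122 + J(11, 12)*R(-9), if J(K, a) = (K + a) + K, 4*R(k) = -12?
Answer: 20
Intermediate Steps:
R(k) = -3 (R(k) = (1/4)*(-12) = -3)
J(K, a) = a + 2*K
122 + J(11, 12)*R(-9) = 122 + (12 + 2*11)*(-3) = 122 + (12 + 22)*(-3) = 122 + 34*(-3) = 122 - 102 = 20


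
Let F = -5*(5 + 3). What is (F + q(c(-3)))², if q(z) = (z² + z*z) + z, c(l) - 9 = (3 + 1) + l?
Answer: 28900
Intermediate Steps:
F = -40 (F = -5*8 = -40)
c(l) = 13 + l (c(l) = 9 + ((3 + 1) + l) = 9 + (4 + l) = 13 + l)
q(z) = z + 2*z² (q(z) = (z² + z²) + z = 2*z² + z = z + 2*z²)
(F + q(c(-3)))² = (-40 + (13 - 3)*(1 + 2*(13 - 3)))² = (-40 + 10*(1 + 2*10))² = (-40 + 10*(1 + 20))² = (-40 + 10*21)² = (-40 + 210)² = 170² = 28900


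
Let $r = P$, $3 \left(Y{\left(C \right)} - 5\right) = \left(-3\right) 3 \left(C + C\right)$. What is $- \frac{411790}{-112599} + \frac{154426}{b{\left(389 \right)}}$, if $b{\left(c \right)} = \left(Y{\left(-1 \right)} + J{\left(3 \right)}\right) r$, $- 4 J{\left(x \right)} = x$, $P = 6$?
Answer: $\frac{11609025506}{4616559} \approx 2514.6$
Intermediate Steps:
$J{\left(x \right)} = - \frac{x}{4}$
$Y{\left(C \right)} = 5 - 6 C$ ($Y{\left(C \right)} = 5 + \frac{\left(-3\right) 3 \left(C + C\right)}{3} = 5 + \frac{\left(-9\right) 2 C}{3} = 5 + \frac{\left(-18\right) C}{3} = 5 - 6 C$)
$r = 6$
$b{\left(c \right)} = \frac{123}{2}$ ($b{\left(c \right)} = \left(\left(5 - -6\right) - \frac{3}{4}\right) 6 = \left(\left(5 + 6\right) - \frac{3}{4}\right) 6 = \left(11 - \frac{3}{4}\right) 6 = \frac{41}{4} \cdot 6 = \frac{123}{2}$)
$- \frac{411790}{-112599} + \frac{154426}{b{\left(389 \right)}} = - \frac{411790}{-112599} + \frac{154426}{\frac{123}{2}} = \left(-411790\right) \left(- \frac{1}{112599}\right) + 154426 \cdot \frac{2}{123} = \frac{411790}{112599} + \frac{308852}{123} = \frac{11609025506}{4616559}$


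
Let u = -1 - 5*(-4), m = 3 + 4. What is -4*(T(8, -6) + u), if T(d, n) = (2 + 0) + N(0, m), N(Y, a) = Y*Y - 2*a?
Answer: -28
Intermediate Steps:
m = 7
N(Y, a) = Y² - 2*a
u = 19 (u = -1 + 20 = 19)
T(d, n) = -12 (T(d, n) = (2 + 0) + (0² - 2*7) = 2 + (0 - 14) = 2 - 14 = -12)
-4*(T(8, -6) + u) = -4*(-12 + 19) = -4*7 = -28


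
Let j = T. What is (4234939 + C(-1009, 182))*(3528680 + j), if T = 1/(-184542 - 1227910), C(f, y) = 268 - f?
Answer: 5278421640557842386/353113 ≈ 1.4948e+13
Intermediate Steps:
T = -1/1412452 (T = 1/(-1412452) = -1/1412452 ≈ -7.0799e-7)
j = -1/1412452 ≈ -7.0799e-7
(4234939 + C(-1009, 182))*(3528680 + j) = (4234939 + (268 - 1*(-1009)))*(3528680 - 1/1412452) = (4234939 + (268 + 1009))*(4984091123359/1412452) = (4234939 + 1277)*(4984091123359/1412452) = 4236216*(4984091123359/1412452) = 5278421640557842386/353113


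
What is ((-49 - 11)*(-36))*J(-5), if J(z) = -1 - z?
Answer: 8640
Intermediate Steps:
((-49 - 11)*(-36))*J(-5) = ((-49 - 11)*(-36))*(-1 - 1*(-5)) = (-60*(-36))*(-1 + 5) = 2160*4 = 8640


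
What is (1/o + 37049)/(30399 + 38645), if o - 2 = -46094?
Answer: 1707662507/3182376048 ≈ 0.53660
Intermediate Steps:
o = -46092 (o = 2 - 46094 = -46092)
(1/o + 37049)/(30399 + 38645) = (1/(-46092) + 37049)/(30399 + 38645) = (-1/46092 + 37049)/69044 = (1707662507/46092)*(1/69044) = 1707662507/3182376048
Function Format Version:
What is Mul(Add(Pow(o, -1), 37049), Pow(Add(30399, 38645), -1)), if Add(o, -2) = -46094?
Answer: Rational(1707662507, 3182376048) ≈ 0.53660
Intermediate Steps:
o = -46092 (o = Add(2, -46094) = -46092)
Mul(Add(Pow(o, -1), 37049), Pow(Add(30399, 38645), -1)) = Mul(Add(Pow(-46092, -1), 37049), Pow(Add(30399, 38645), -1)) = Mul(Add(Rational(-1, 46092), 37049), Pow(69044, -1)) = Mul(Rational(1707662507, 46092), Rational(1, 69044)) = Rational(1707662507, 3182376048)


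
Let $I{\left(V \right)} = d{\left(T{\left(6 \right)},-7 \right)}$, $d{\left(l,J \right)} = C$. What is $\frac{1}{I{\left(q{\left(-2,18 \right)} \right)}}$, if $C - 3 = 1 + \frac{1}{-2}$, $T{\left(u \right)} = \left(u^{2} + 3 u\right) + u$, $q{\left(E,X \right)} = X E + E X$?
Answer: $\frac{2}{7} \approx 0.28571$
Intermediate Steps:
$q{\left(E,X \right)} = 2 E X$ ($q{\left(E,X \right)} = E X + E X = 2 E X$)
$T{\left(u \right)} = u^{2} + 4 u$
$C = \frac{7}{2}$ ($C = 3 + \left(1 + \frac{1}{-2}\right) = 3 + \left(1 - \frac{1}{2}\right) = 3 + \frac{1}{2} = \frac{7}{2} \approx 3.5$)
$d{\left(l,J \right)} = \frac{7}{2}$
$I{\left(V \right)} = \frac{7}{2}$
$\frac{1}{I{\left(q{\left(-2,18 \right)} \right)}} = \frac{1}{\frac{7}{2}} = \frac{2}{7}$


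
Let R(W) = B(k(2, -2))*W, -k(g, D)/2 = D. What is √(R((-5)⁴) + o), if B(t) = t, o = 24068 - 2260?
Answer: 2*√6077 ≈ 155.91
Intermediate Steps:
k(g, D) = -2*D
o = 21808
R(W) = 4*W (R(W) = (-2*(-2))*W = 4*W)
√(R((-5)⁴) + o) = √(4*(-5)⁴ + 21808) = √(4*625 + 21808) = √(2500 + 21808) = √24308 = 2*√6077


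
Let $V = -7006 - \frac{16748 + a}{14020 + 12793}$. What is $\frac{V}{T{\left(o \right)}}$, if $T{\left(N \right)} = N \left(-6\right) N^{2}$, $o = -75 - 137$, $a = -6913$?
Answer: $- \frac{62620571}{510955392128} \approx -0.00012256$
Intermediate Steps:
$o = -212$ ($o = -75 - 137 = -212$)
$T{\left(N \right)} = - 6 N^{3}$ ($T{\left(N \right)} = - 6 N N^{2} = - 6 N^{3}$)
$V = - \frac{187861713}{26813}$ ($V = -7006 - \frac{16748 - 6913}{14020 + 12793} = -7006 - \frac{9835}{26813} = - \frac{187861713}{26813} \approx -7006.4$)
$\frac{V}{T{\left(o \right)}} = - \frac{187861713}{26813 \left(- 6 \left(-212\right)^{3}\right)} = - \frac{187861713}{26813 \left(\left(-6\right) \left(-9528128\right)\right)} = - \frac{187861713}{26813 \cdot 57168768} = \left(- \frac{187861713}{26813}\right) \frac{1}{57168768} = - \frac{62620571}{510955392128}$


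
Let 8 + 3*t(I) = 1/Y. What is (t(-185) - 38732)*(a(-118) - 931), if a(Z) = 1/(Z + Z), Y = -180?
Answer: 510639909773/14160 ≈ 3.6062e+7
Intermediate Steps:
a(Z) = 1/(2*Z)
t(I) = -1441/540 (t(I) = -8/3 + (1/3)/(-180) = -8/3 + (1/3)*(-1/180) = -8/3 - 1/540 = -1441/540)
(t(-185) - 38732)*(a(-118) - 931) = (-1441/540 - 38732)*((1/2)/(-118) - 931) = -20916721*((1/2)*(-1/118) - 931)/540 = -20916721*(-1/236 - 931)/540 = -20916721/540*(-219717/236) = 510639909773/14160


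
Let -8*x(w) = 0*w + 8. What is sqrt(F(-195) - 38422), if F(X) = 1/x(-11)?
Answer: I*sqrt(38423) ≈ 196.02*I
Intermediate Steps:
x(w) = -1 (x(w) = -(0*w + 8)/8 = -(0 + 8)/8 = -1/8*8 = -1)
F(X) = -1 (F(X) = 1/(-1) = -1)
sqrt(F(-195) - 38422) = sqrt(-1 - 38422) = sqrt(-38423) = I*sqrt(38423)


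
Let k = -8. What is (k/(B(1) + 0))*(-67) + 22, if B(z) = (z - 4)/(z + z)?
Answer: -1006/3 ≈ -335.33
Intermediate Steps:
B(z) = (-4 + z)/(2*z) (B(z) = (-4 + z)/((2*z)) = (-4 + z)*(1/(2*z)) = (-4 + z)/(2*z))
(k/(B(1) + 0))*(-67) + 22 = -8/((½)*(-4 + 1)/1 + 0)*(-67) + 22 = -8/((½)*1*(-3) + 0)*(-67) + 22 = -8/(-3/2 + 0)*(-67) + 22 = -8/(-3/2)*(-67) + 22 = -8*(-⅔)*(-67) + 22 = (16/3)*(-67) + 22 = -1072/3 + 22 = -1006/3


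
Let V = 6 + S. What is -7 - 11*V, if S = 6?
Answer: -139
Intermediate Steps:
V = 12 (V = 6 + 6 = 12)
-7 - 11*V = -7 - 11*12 = -7 - 132 = -139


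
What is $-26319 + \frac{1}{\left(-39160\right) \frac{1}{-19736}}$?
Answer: $- \frac{128829038}{4895} \approx -26319.0$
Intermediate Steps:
$-26319 + \frac{1}{\left(-39160\right) \frac{1}{-19736}} = -26319 + \frac{1}{\left(-39160\right) \left(- \frac{1}{19736}\right)} = -26319 + \frac{1}{\frac{4895}{2467}} = -26319 + \frac{2467}{4895} = - \frac{128829038}{4895}$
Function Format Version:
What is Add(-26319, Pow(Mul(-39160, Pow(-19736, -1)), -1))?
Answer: Rational(-128829038, 4895) ≈ -26319.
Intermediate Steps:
Add(-26319, Pow(Mul(-39160, Pow(-19736, -1)), -1)) = Add(-26319, Pow(Mul(-39160, Rational(-1, 19736)), -1)) = Add(-26319, Pow(Rational(4895, 2467), -1)) = Add(-26319, Rational(2467, 4895)) = Rational(-128829038, 4895)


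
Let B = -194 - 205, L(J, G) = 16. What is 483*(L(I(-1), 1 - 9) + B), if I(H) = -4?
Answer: -184989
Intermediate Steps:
B = -399
483*(L(I(-1), 1 - 9) + B) = 483*(16 - 399) = 483*(-383) = -184989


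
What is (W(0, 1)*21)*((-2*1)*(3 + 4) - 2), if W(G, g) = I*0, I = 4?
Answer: 0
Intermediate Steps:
W(G, g) = 0 (W(G, g) = 4*0 = 0)
(W(0, 1)*21)*((-2*1)*(3 + 4) - 2) = (0*21)*((-2*1)*(3 + 4) - 2) = 0*(-2*7 - 2) = 0*(-14 - 2) = 0*(-16) = 0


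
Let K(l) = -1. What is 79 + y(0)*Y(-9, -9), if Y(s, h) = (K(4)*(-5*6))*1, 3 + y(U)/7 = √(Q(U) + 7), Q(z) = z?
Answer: -551 + 210*√7 ≈ 4.6078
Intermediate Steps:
y(U) = -21 + 7*√(7 + U) (y(U) = -21 + 7*√(U + 7) = -21 + 7*√(7 + U))
Y(s, h) = 30 (Y(s, h) = -(-5)*6*1 = -1*(-30)*1 = 30*1 = 30)
79 + y(0)*Y(-9, -9) = 79 + (-21 + 7*√(7 + 0))*30 = 79 + (-21 + 7*√7)*30 = 79 + (-630 + 210*√7) = -551 + 210*√7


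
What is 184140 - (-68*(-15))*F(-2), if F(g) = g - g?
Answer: 184140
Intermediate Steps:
F(g) = 0
184140 - (-68*(-15))*F(-2) = 184140 - (-68*(-15))*0 = 184140 - 1020*0 = 184140 - 1*0 = 184140 + 0 = 184140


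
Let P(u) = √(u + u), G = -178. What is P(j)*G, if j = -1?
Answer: -178*I*√2 ≈ -251.73*I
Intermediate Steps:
P(u) = √2*√u (P(u) = √(2*u) = √2*√u)
P(j)*G = (√2*√(-1))*(-178) = (√2*I)*(-178) = (I*√2)*(-178) = -178*I*√2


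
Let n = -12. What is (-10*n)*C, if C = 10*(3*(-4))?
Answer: -14400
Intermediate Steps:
C = -120 (C = 10*(-12) = -120)
(-10*n)*C = -10*(-12)*(-120) = 120*(-120) = -14400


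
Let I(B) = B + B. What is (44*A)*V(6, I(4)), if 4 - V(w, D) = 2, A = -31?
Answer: -2728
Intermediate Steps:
I(B) = 2*B
V(w, D) = 2 (V(w, D) = 4 - 1*2 = 4 - 2 = 2)
(44*A)*V(6, I(4)) = (44*(-31))*2 = -1364*2 = -2728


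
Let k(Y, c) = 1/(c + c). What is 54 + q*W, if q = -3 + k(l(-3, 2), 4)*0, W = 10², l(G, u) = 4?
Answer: -246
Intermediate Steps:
k(Y, c) = 1/(2*c)
W = 100
q = -3 (q = -3 + ((½)/4)*0 = -3 + ((½)*(¼))*0 = -3 + (⅛)*0 = -3 + 0 = -3)
54 + q*W = 54 - 3*100 = 54 - 300 = -246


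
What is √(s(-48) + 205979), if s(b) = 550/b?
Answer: √29659326/12 ≈ 453.84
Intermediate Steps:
√(s(-48) + 205979) = √(550/(-48) + 205979) = √(550*(-1/48) + 205979) = √(-275/24 + 205979) = √(4943221/24) = √29659326/12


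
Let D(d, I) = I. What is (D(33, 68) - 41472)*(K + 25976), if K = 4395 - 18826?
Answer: -478009180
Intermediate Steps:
K = -14431
(D(33, 68) - 41472)*(K + 25976) = (68 - 41472)*(-14431 + 25976) = -41404*11545 = -478009180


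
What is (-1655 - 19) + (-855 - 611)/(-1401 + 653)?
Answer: -625343/374 ≈ -1672.0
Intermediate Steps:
(-1655 - 19) + (-855 - 611)/(-1401 + 653) = -1674 - 1466/(-748) = -1674 - 1466*(-1/748) = -1674 + 733/374 = -625343/374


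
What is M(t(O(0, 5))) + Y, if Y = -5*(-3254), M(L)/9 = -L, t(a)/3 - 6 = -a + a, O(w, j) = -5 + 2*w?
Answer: 16108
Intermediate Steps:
t(a) = 18 (t(a) = 18 + 3*(-a + a) = 18 + 3*0 = 18 + 0 = 18)
M(L) = -9*L (M(L) = 9*(-L) = -9*L)
Y = 16270
M(t(O(0, 5))) + Y = -9*18 + 16270 = -162 + 16270 = 16108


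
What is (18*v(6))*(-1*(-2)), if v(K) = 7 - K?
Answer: 36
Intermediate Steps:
(18*v(6))*(-1*(-2)) = (18*(7 - 1*6))*(-1*(-2)) = (18*(7 - 6))*2 = (18*1)*2 = 18*2 = 36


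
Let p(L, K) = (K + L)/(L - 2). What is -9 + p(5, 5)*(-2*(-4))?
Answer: 53/3 ≈ 17.667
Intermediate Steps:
p(L, K) = (K + L)/(-2 + L)
-9 + p(5, 5)*(-2*(-4)) = -9 + ((5 + 5)/(-2 + 5))*(-2*(-4)) = -9 + (10/3)*8 = -9 + 80/3 = 53/3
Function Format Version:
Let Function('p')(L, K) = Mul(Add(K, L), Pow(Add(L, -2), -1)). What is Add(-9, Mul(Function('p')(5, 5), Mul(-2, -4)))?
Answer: Rational(53, 3) ≈ 17.667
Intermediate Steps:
Function('p')(L, K) = Mul(Pow(Add(-2, L), -1), Add(K, L)) (Function('p')(L, K) = Mul(Add(K, L), Pow(Add(-2, L), -1)) = Mul(Pow(Add(-2, L), -1), Add(K, L)))
Add(-9, Mul(Function('p')(5, 5), Mul(-2, -4))) = Add(-9, Mul(Mul(Pow(Add(-2, 5), -1), Add(5, 5)), Mul(-2, -4))) = Add(-9, Mul(Mul(Pow(3, -1), 10), 8)) = Add(-9, Mul(Mul(Rational(1, 3), 10), 8)) = Add(-9, Mul(Rational(10, 3), 8)) = Add(-9, Rational(80, 3)) = Rational(53, 3)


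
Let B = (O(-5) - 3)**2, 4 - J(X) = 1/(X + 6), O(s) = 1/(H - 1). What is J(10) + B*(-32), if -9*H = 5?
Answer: -329841/784 ≈ -420.72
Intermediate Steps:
H = -5/9 (H = -1/9*5 = -5/9 ≈ -0.55556)
O(s) = -9/14 (O(s) = 1/(-5/9 - 1) = 1/(-14/9) = -9/14)
J(X) = 4 - 1/(6 + X) (J(X) = 4 - 1/(X + 6) = 4 - 1/(6 + X))
B = 2601/196 (B = (-9/14 - 3)**2 = (-51/14)**2 = 2601/196 ≈ 13.270)
J(10) + B*(-32) = (23 + 4*10)/(6 + 10) + (2601/196)*(-32) = (23 + 40)/16 - 20808/49 = (1/16)*63 - 20808/49 = 63/16 - 20808/49 = -329841/784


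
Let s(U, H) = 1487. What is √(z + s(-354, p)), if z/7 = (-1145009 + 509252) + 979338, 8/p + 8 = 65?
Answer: √2406554 ≈ 1551.3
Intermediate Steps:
p = 8/57 (p = 8/(-8 + 65) = 8/57 ≈ 0.14035)
z = 2405067 (z = 7*((-1145009 + 509252) + 979338) = 7*(-635757 + 979338) = 7*343581 = 2405067)
√(z + s(-354, p)) = √(2405067 + 1487) = √2406554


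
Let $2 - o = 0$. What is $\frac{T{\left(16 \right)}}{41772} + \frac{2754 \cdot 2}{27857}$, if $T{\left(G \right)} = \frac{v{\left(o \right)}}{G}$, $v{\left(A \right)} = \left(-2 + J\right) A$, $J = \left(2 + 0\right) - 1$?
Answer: $\frac{1840613551}{9309140832} \approx 0.19772$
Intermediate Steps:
$J = 1$ ($J = 2 - 1 = 1$)
$o = 2$ ($o = 2 - 0 = 2 + 0 = 2$)
$v{\left(A \right)} = - A$ ($v{\left(A \right)} = \left(-2 + 1\right) A = - A$)
$T{\left(G \right)} = - \frac{2}{G}$ ($T{\left(G \right)} = \frac{\left(-1\right) 2}{G} = - \frac{2}{G}$)
$\frac{T{\left(16 \right)}}{41772} + \frac{2754 \cdot 2}{27857} = \frac{\left(-2\right) \frac{1}{16}}{41772} + \frac{2754 \cdot 2}{27857} = \left(-2\right) \frac{1}{16} \cdot \frac{1}{41772} + 5508 \cdot \frac{1}{27857} = \left(- \frac{1}{8}\right) \frac{1}{41772} + \frac{5508}{27857} = - \frac{1}{334176} + \frac{5508}{27857} = \frac{1840613551}{9309140832}$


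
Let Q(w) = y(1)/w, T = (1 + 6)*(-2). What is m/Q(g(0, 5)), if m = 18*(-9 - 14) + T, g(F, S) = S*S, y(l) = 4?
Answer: -2675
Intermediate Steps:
T = -14 (T = 7*(-2) = -14)
g(F, S) = S**2
m = -428 (m = 18*(-9 - 14) - 14 = 18*(-23) - 14 = -414 - 14 = -428)
Q(w) = 4/w
m/Q(g(0, 5)) = -428/(4/(5**2)) = -428/(4/25) = -428/(4*(1/25)) = -428/4/25 = -428*25/4 = -2675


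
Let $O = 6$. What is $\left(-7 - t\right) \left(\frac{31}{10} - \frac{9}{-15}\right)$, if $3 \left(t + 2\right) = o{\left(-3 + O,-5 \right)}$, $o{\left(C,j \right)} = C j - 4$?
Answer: $\frac{74}{15} \approx 4.9333$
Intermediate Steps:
$o{\left(C,j \right)} = -4 + C j$
$t = - \frac{25}{3}$ ($t = -2 + \frac{-4 + \left(-3 + 6\right) \left(-5\right)}{3} = -2 + \frac{-4 + 3 \left(-5\right)}{3} = -2 + \frac{-4 - 15}{3} = -2 + \frac{1}{3} \left(-19\right) = -2 - \frac{19}{3} = - \frac{25}{3} \approx -8.3333$)
$\left(-7 - t\right) \left(\frac{31}{10} - \frac{9}{-15}\right) = \left(-7 - - \frac{25}{3}\right) \left(\frac{31}{10} - \frac{9}{-15}\right) = \left(-7 + \frac{25}{3}\right) \left(31 \cdot \frac{1}{10} - - \frac{3}{5}\right) = \frac{4 \left(\frac{31}{10} + \frac{3}{5}\right)}{3} = \frac{4}{3} \cdot \frac{37}{10} = \frac{74}{15}$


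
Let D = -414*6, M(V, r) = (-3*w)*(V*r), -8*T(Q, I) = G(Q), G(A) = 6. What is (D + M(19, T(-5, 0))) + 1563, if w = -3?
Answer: -4197/4 ≈ -1049.3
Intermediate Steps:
T(Q, I) = -¾ (T(Q, I) = -⅛*6 = -¾)
M(V, r) = 9*V*r (M(V, r) = (-3*(-3))*(V*r) = 9*(V*r) = 9*V*r)
D = -2484
(D + M(19, T(-5, 0))) + 1563 = (-2484 + 9*19*(-¾)) + 1563 = (-2484 - 513/4) + 1563 = -10449/4 + 1563 = -4197/4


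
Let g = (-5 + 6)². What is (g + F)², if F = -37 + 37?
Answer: 1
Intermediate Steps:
F = 0
g = 1 (g = 1² = 1)
(g + F)² = (1 + 0)² = 1² = 1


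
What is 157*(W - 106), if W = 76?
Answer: -4710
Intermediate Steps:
157*(W - 106) = 157*(76 - 106) = 157*(-30) = -4710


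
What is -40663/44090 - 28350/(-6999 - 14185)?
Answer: 97136627/233500640 ≈ 0.41600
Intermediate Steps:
-40663/44090 - 28350/(-6999 - 14185) = -40663*1/44090 - 28350/(-21184) = -40663/44090 - 28350*(-1/21184) = -40663/44090 + 14175/10592 = 97136627/233500640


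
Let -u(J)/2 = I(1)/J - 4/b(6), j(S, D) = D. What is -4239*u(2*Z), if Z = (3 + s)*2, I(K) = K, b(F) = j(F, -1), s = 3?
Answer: 137061/4 ≈ 34265.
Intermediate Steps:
b(F) = -1
Z = 12 (Z = (3 + 3)*2 = 6*2 = 12)
u(J) = -8 - 2/J (u(J) = -2*(1/J - 4/(-1)) = -2*(1/J - 4*(-1)) = -2*(1/J + 4) = -2*(4 + 1/J) = -8 - 2/J)
-4239*u(2*Z) = -4239*(-8 - 2/(2*12)) = -4239*(-8 - 2/24) = -4239*(-8 - 2*1/24) = -4239*(-8 - 1/12) = -4239*(-97/12) = 137061/4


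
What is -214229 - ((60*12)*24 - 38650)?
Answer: -192859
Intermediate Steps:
-214229 - ((60*12)*24 - 38650) = -214229 - (720*24 - 38650) = -214229 - (17280 - 38650) = -214229 - 1*(-21370) = -214229 + 21370 = -192859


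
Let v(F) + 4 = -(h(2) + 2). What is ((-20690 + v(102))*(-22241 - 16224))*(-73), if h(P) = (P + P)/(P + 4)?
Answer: -174345305050/3 ≈ -5.8115e+10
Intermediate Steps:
h(P) = 2*P/(4 + P) (h(P) = (2*P)/(4 + P) = 2*P/(4 + P))
v(F) = -20/3 (v(F) = -4 - (2*2/(4 + 2) + 2) = -4 - (2*2/6 + 2) = -4 - (2*2*(⅙) + 2) = -4 - (⅔ + 2) = -4 - 1*8/3 = -4 - 8/3 = -20/3)
((-20690 + v(102))*(-22241 - 16224))*(-73) = ((-20690 - 20/3)*(-22241 - 16224))*(-73) = -62090/3*(-38465)*(-73) = (2388291850/3)*(-73) = -174345305050/3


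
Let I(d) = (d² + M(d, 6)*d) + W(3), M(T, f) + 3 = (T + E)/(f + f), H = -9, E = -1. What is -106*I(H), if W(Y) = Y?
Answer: -12561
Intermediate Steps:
M(T, f) = -3 + (-1 + T)/(2*f) (M(T, f) = -3 + (T - 1)/(f + f) = -3 + (-1 + T)/((2*f)) = -3 + (-1 + T)*(1/(2*f)) = -3 + (-1 + T)/(2*f))
I(d) = 3 + d² + d*(-37/12 + d/12) (I(d) = (d² + ((½)*(-1 + d - 6*6)/6)*d) + 3 = (d² + ((½)*(⅙)*(-1 + d - 36))*d) + 3 = (d² + ((½)*(⅙)*(-37 + d))*d) + 3 = (d² + (-37/12 + d/12)*d) + 3 = (d² + d*(-37/12 + d/12)) + 3 = 3 + d² + d*(-37/12 + d/12))
-106*I(H) = -106*(3 - 37/12*(-9) + (13/12)*(-9)²) = -106*(3 + 111/4 + (13/12)*81) = -106*(3 + 111/4 + 351/4) = -106*237/2 = -12561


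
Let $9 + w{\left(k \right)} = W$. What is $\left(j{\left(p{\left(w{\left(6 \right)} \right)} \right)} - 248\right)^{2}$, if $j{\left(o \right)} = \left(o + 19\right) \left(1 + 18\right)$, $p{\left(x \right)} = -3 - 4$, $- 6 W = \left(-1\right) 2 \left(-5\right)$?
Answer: $400$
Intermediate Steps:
$W = - \frac{5}{3}$ ($W = - \frac{\left(-1\right) 2 \left(-5\right)}{6} = - \frac{\left(-2\right) \left(-5\right)}{6} = \left(- \frac{1}{6}\right) 10 = - \frac{5}{3} \approx -1.6667$)
$w{\left(k \right)} = - \frac{32}{3}$ ($w{\left(k \right)} = -9 - \frac{5}{3} = - \frac{32}{3}$)
$p{\left(x \right)} = -7$
$j{\left(o \right)} = 361 + 19 o$ ($j{\left(o \right)} = \left(19 + o\right) 19 = 361 + 19 o$)
$\left(j{\left(p{\left(w{\left(6 \right)} \right)} \right)} - 248\right)^{2} = \left(\left(361 + 19 \left(-7\right)\right) - 248\right)^{2} = \left(\left(361 - 133\right) - 248\right)^{2} = \left(228 - 248\right)^{2} = \left(-20\right)^{2} = 400$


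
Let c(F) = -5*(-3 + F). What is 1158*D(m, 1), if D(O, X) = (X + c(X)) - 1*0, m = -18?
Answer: 12738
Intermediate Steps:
c(F) = 15 - 5*F
D(O, X) = 15 - 4*X (D(O, X) = (X + (15 - 5*X)) - 1*0 = (15 - 4*X) + 0 = 15 - 4*X)
1158*D(m, 1) = 1158*(15 - 4*1) = 1158*(15 - 4) = 1158*11 = 12738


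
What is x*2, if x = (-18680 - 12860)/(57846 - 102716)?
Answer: 6308/4487 ≈ 1.4058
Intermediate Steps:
x = 3154/4487 (x = -31540/(-44870) = -31540*(-1/44870) = 3154/4487 ≈ 0.70292)
x*2 = (3154/4487)*2 = 6308/4487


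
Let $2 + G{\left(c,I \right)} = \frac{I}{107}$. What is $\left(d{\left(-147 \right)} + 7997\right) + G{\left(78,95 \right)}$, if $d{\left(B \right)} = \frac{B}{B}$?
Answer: $\frac{855667}{107} \approx 7996.9$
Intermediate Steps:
$G{\left(c,I \right)} = -2 + \frac{I}{107}$
$d{\left(B \right)} = 1$
$\left(d{\left(-147 \right)} + 7997\right) + G{\left(78,95 \right)} = \left(1 + 7997\right) + \left(-2 + \frac{1}{107} \cdot 95\right) = 7998 + \left(-2 + \frac{95}{107}\right) = 7998 - \frac{119}{107} = \frac{855667}{107}$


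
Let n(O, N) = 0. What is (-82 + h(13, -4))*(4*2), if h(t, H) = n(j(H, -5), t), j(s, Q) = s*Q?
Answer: -656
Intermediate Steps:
j(s, Q) = Q*s
h(t, H) = 0
(-82 + h(13, -4))*(4*2) = (-82 + 0)*(4*2) = -82*8 = -656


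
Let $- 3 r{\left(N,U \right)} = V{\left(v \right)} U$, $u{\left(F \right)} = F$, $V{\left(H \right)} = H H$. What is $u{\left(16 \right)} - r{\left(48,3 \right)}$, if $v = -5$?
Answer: $41$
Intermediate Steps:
$V{\left(H \right)} = H^{2}$
$r{\left(N,U \right)} = - \frac{25 U}{3}$ ($r{\left(N,U \right)} = - \frac{\left(-5\right)^{2} U}{3} = - \frac{25 U}{3}$)
$u{\left(16 \right)} - r{\left(48,3 \right)} = 16 - \left(- \frac{25}{3}\right) 3 = 16 - -25 = 16 + 25 = 41$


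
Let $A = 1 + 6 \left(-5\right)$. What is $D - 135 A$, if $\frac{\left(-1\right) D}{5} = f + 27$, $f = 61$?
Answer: $3475$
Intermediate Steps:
$D = -440$ ($D = - 5 \left(61 + 27\right) = \left(-5\right) 88 = -440$)
$A = -29$ ($A = 1 - 30 = -29$)
$D - 135 A = -440 - -3915 = -440 + 3915 = 3475$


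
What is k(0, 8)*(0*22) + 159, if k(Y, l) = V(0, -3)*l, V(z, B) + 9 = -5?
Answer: 159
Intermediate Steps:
V(z, B) = -14 (V(z, B) = -9 - 5 = -14)
k(Y, l) = -14*l
k(0, 8)*(0*22) + 159 = (-14*8)*(0*22) + 159 = -112*0 + 159 = 0 + 159 = 159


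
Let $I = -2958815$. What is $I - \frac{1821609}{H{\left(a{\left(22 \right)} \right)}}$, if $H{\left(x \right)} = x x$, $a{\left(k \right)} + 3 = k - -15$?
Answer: $- \frac{3422211749}{1156} \approx -2.9604 \cdot 10^{6}$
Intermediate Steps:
$a{\left(k \right)} = 12 + k$ ($a{\left(k \right)} = -3 + \left(k - -15\right) = -3 + \left(k + 15\right) = -3 + \left(15 + k\right) = 12 + k$)
$H{\left(x \right)} = x^{2}$
$I - \frac{1821609}{H{\left(a{\left(22 \right)} \right)}} = -2958815 - \frac{1821609}{\left(12 + 22\right)^{2}} = -2958815 - \frac{1821609}{34^{2}} = -2958815 - \frac{1821609}{1156} = - \frac{3422211749}{1156}$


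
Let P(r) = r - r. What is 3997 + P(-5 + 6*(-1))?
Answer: 3997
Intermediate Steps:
P(r) = 0
3997 + P(-5 + 6*(-1)) = 3997 + 0 = 3997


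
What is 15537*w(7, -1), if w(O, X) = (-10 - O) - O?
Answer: -372888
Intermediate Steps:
w(O, X) = -10 - 2*O
15537*w(7, -1) = 15537*(-10 - 2*7) = 15537*(-10 - 14) = 15537*(-24) = -372888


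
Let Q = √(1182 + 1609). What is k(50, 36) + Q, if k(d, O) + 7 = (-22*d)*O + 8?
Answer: -39599 + √2791 ≈ -39546.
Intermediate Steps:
k(d, O) = 1 - 22*O*d (k(d, O) = -7 + ((-22*d)*O + 8) = -7 + (-22*O*d + 8) = -7 + (8 - 22*O*d) = 1 - 22*O*d)
Q = √2791 ≈ 52.830
k(50, 36) + Q = (1 - 22*36*50) + √2791 = (1 - 39600) + √2791 = -39599 + √2791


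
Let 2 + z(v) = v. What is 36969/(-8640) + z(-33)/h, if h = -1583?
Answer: -19406509/4559040 ≈ -4.2567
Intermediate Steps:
z(v) = -2 + v
36969/(-8640) + z(-33)/h = 36969/(-8640) + (-2 - 33)/(-1583) = 36969*(-1/8640) - 35*(-1/1583) = -12323/2880 + 35/1583 = -19406509/4559040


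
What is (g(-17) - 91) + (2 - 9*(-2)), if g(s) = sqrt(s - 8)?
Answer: -71 + 5*I ≈ -71.0 + 5.0*I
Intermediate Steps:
g(s) = sqrt(-8 + s)
(g(-17) - 91) + (2 - 9*(-2)) = (sqrt(-8 - 17) - 91) + (2 - 9*(-2)) = (sqrt(-25) - 91) + (2 + 18) = (5*I - 91) + 20 = (-91 + 5*I) + 20 = -71 + 5*I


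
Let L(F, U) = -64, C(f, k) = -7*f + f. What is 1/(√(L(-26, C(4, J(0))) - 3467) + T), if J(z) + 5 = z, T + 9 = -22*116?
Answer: -2561/6562252 - I*√3531/6562252 ≈ -0.00039026 - 9.0552e-6*I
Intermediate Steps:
T = -2561 (T = -9 - 22*116 = -9 - 2552 = -2561)
J(z) = -5 + z
C(f, k) = -6*f
1/(√(L(-26, C(4, J(0))) - 3467) + T) = 1/(√(-64 - 3467) - 2561) = 1/(√(-3531) - 2561) = 1/(I*√3531 - 2561) = 1/(-2561 + I*√3531)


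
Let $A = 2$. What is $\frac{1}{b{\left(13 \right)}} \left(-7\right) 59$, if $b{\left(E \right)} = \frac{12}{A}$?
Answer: $- \frac{413}{6} \approx -68.833$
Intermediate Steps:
$b{\left(E \right)} = 6$ ($b{\left(E \right)} = \frac{12}{2} = 12 \cdot \frac{1}{2} = 6$)
$\frac{1}{b{\left(13 \right)}} \left(-7\right) 59 = \frac{1}{6} \left(-7\right) 59 = \left(- \frac{7}{6}\right) 59 = - \frac{413}{6}$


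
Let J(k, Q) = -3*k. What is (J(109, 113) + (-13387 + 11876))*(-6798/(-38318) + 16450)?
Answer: -579280528262/19159 ≈ -3.0235e+7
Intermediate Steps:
(J(109, 113) + (-13387 + 11876))*(-6798/(-38318) + 16450) = (-3*109 + (-13387 + 11876))*(-6798/(-38318) + 16450) = (-327 - 1511)*(-6798*(-1/38318) + 16450) = -1838*(3399/19159 + 16450) = -1838*315168949/19159 = -579280528262/19159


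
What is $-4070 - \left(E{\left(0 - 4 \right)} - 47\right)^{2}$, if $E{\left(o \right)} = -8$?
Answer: $-7095$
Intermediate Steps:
$-4070 - \left(E{\left(0 - 4 \right)} - 47\right)^{2} = -4070 - \left(-8 - 47\right)^{2} = -4070 - \left(-55\right)^{2} = -4070 - 3025 = -7095$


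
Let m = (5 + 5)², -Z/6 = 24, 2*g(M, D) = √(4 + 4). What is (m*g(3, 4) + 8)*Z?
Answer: -1152 - 14400*√2 ≈ -21517.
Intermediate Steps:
g(M, D) = √2 (g(M, D) = √(4 + 4)/2 = √8/2 = (2*√2)/2 = √2)
Z = -144 (Z = -6*24 = -144)
m = 100 (m = 10² = 100)
(m*g(3, 4) + 8)*Z = (100*√2 + 8)*(-144) = (8 + 100*√2)*(-144) = -1152 - 14400*√2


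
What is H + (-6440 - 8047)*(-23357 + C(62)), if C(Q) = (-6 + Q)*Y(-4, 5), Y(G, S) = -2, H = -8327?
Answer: 339987076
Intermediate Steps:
C(Q) = 12 - 2*Q (C(Q) = (-6 + Q)*(-2) = 12 - 2*Q)
H + (-6440 - 8047)*(-23357 + C(62)) = -8327 + (-6440 - 8047)*(-23357 + (12 - 2*62)) = -8327 - 14487*(-23357 + (12 - 124)) = -8327 - 14487*(-23357 - 112) = -8327 - 14487*(-23469) = -8327 + 339995403 = 339987076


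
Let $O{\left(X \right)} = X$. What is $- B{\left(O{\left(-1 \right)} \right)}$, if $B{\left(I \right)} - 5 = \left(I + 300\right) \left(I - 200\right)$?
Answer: $60094$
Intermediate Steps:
$B{\left(I \right)} = 5 + \left(-200 + I\right) \left(300 + I\right)$ ($B{\left(I \right)} = 5 + \left(I + 300\right) \left(I - 200\right) = 5 + \left(300 + I\right) \left(-200 + I\right) = 5 + \left(-200 + I\right) \left(300 + I\right)$)
$- B{\left(O{\left(-1 \right)} \right)} = - (-59995 + \left(-1\right)^{2} + 100 \left(-1\right)) = - (-59995 + 1 - 100) = \left(-1\right) \left(-60094\right) = 60094$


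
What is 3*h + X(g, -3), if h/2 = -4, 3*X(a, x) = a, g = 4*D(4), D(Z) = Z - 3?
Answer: -68/3 ≈ -22.667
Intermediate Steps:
D(Z) = -3 + Z
g = 4 (g = 4*(-3 + 4) = 4*1 = 4)
X(a, x) = a/3
h = -8 (h = 2*(-4) = -8)
3*h + X(g, -3) = 3*(-8) + (1/3)*4 = -24 + 4/3 = -68/3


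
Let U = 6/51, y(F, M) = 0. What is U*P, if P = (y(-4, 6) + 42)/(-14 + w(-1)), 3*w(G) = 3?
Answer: -84/221 ≈ -0.38009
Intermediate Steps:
w(G) = 1 (w(G) = (⅓)*3 = 1)
P = -42/13 (P = (0 + 42)/(-14 + 1) = 42/(-13) = 42*(-1/13) = -42/13 ≈ -3.2308)
U = 2/17 (U = 6*(1/51) = 2/17 ≈ 0.11765)
U*P = (2/17)*(-42/13) = -84/221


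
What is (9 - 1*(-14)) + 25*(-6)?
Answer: -127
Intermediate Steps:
(9 - 1*(-14)) + 25*(-6) = (9 + 14) - 150 = 23 - 150 = -127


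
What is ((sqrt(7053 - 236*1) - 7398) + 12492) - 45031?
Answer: -39937 + sqrt(6817) ≈ -39854.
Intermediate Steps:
((sqrt(7053 - 236*1) - 7398) + 12492) - 45031 = ((sqrt(7053 - 236) - 7398) + 12492) - 45031 = ((sqrt(6817) - 7398) + 12492) - 45031 = ((-7398 + sqrt(6817)) + 12492) - 45031 = (5094 + sqrt(6817)) - 45031 = -39937 + sqrt(6817)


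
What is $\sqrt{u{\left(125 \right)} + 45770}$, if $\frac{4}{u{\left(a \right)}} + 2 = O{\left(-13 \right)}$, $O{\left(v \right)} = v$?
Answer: $\frac{\sqrt{10298190}}{15} \approx 213.94$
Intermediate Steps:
$u{\left(a \right)} = - \frac{4}{15}$ ($u{\left(a \right)} = \frac{4}{-2 - 13} = \frac{4}{-15} = 4 \left(- \frac{1}{15}\right) = - \frac{4}{15}$)
$\sqrt{u{\left(125 \right)} + 45770} = \sqrt{- \frac{4}{15} + 45770} = \sqrt{\frac{686546}{15}} = \frac{\sqrt{10298190}}{15}$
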